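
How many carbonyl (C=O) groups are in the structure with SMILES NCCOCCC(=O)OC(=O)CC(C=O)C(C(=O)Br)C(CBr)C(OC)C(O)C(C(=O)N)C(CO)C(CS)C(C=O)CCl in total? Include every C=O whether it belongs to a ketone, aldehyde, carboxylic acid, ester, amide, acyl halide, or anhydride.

CH2CO-O-COCH2: anhydride, 2 C=O (running total 2).
CH(CHO): aldehyde, 1 C=O (running total 3).
CH(COBr): acyl halide, 1 C=O (running total 4).
CH(CONH2): amide, 1 C=O (running total 5).
CH(CHO): aldehyde, 1 C=O (running total 6).

6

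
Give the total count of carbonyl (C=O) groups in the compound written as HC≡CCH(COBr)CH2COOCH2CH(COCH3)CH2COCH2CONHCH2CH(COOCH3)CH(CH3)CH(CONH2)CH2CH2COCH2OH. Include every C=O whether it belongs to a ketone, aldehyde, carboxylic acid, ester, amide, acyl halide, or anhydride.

8

CH(COBr): acyl halide, 1 C=O (running total 1).
CH2COOCH2: ester, 1 C=O (running total 2).
CH(COCH3): ketone, 1 C=O (running total 3).
CO: ketone, 1 C=O (running total 4).
CH2CONHCH2: amide, 1 C=O (running total 5).
CH(COOCH3): ester, 1 C=O (running total 6).
CH(CONH2): amide, 1 C=O (running total 7).
CO: ketone, 1 C=O (running total 8).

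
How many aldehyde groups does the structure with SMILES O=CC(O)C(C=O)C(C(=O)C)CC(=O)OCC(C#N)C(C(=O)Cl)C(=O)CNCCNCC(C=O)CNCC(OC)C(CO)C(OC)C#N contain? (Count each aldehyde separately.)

3

Taking each segment in turn:
  OHC: terminal –CHO: carbonyl C bonded to H and C → aldehyde.
  CH(OH): –OH on an sp³ carbon → alcohol (secondary).
  CH(CHO): pendant –CHO: carbonyl C bonded to C and H → aldehyde.
  CH(COCH3): pendant –COCH3: carbonyl C bonded to two carbons → ketone.
  CH2COOCH2: –C(=O)–O–C with C on the carbonyl side → ester.
  CH(CN): pendant –C≡N: nitrile.
  CH(COCl): pendant –C(=O)X: carbonyl C bonded to C and halogen → acyl halide.
  CO: –C(=O)– with carbon on both sides → ketone.
  CH2NHCH2: C–N–C with sp³ carbons and no adjacent C=O → amine (secondary).
  CH2NHCH2: C–N–C with sp³ carbons and no adjacent C=O → amine (secondary).
  CH(CHO): pendant –CHO: carbonyl C bonded to C and H → aldehyde.
  CH2NHCH2: C–N–C with sp³ carbons and no adjacent C=O → amine (secondary).
  CH(OCH3): pendant –OCH3: C–O–C with sp³ C, no adjacent C=O → ether.
  CH(CH2OH): pendant –CH2OH on an sp³ backbone C → alcohol.
  CH(OCH3): pendant –OCH3: C–O–C with sp³ C, no adjacent C=O → ether.
  CN: –C≡N: carbon triple-bonded to nitrogen → nitrile.
Aldehyde appears at: OHC, CH(CHO), CH(CHO) → 3.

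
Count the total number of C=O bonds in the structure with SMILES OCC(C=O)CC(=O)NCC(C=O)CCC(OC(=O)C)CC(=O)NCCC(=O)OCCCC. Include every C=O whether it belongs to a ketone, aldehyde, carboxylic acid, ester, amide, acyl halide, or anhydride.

CH(CHO): aldehyde, 1 C=O (running total 1).
CH2CONHCH2: amide, 1 C=O (running total 2).
CH(CHO): aldehyde, 1 C=O (running total 3).
CH(OCOCH3): ester, 1 C=O (running total 4).
CH2CONHCH2: amide, 1 C=O (running total 5).
CH2COOCH2: ester, 1 C=O (running total 6).

6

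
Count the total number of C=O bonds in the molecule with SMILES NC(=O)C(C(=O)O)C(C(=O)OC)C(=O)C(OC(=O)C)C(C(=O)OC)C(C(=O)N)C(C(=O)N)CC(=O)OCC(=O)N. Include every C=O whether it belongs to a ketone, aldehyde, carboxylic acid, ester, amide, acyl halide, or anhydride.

H2NCO: amide, 1 C=O (running total 1).
CH(COOH): carboxylic acid, 1 C=O (running total 2).
CH(COOCH3): ester, 1 C=O (running total 3).
CO: ketone, 1 C=O (running total 4).
CH(OCOCH3): ester, 1 C=O (running total 5).
CH(COOCH3): ester, 1 C=O (running total 6).
CH(CONH2): amide, 1 C=O (running total 7).
CH(CONH2): amide, 1 C=O (running total 8).
CH2COOCH2: ester, 1 C=O (running total 9).
CONH2: amide, 1 C=O (running total 10).

10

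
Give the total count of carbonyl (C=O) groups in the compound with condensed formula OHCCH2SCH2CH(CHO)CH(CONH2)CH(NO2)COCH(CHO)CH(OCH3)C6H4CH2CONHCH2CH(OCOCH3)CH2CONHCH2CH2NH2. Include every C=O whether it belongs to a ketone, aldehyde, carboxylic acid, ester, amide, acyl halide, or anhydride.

8

OHC: aldehyde, 1 C=O (running total 1).
CH(CHO): aldehyde, 1 C=O (running total 2).
CH(CONH2): amide, 1 C=O (running total 3).
CO: ketone, 1 C=O (running total 4).
CH(CHO): aldehyde, 1 C=O (running total 5).
CH2CONHCH2: amide, 1 C=O (running total 6).
CH(OCOCH3): ester, 1 C=O (running total 7).
CH2CONHCH2: amide, 1 C=O (running total 8).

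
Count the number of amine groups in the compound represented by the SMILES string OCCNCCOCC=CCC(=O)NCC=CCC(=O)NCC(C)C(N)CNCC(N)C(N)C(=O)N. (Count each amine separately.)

5

HO– on an sp³ carbon → alcohol.
C–N–C with sp³ carbons and no adjacent C=O → amine (secondary).
C–O–C with sp³ carbons on both sides and no adjacent C=O → ether.
C=C double bond → alkene.
–C(=O)–N– linkage → amide (the N is not an amine).
C=C double bond → alkene.
–C(=O)–N– linkage → amide (the N is not an amine).
–NH2 on an sp³ carbon with no adjacent C=O → amine.
C–N–C with sp³ carbons and no adjacent C=O → amine (secondary).
–NH2 on an sp³ carbon with no adjacent C=O → amine.
–NH2 on an sp³ carbon with no adjacent C=O → amine.
–C(=O)NH2: carbonyl C bonded to C and to N → amide (the N is not a separate amine).
Amine appears at: CH2NHCH2, CH(NH2), CH2NHCH2, CH(NH2), CH(NH2) → 5.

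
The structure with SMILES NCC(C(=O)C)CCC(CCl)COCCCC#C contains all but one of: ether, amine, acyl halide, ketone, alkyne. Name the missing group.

acyl halide

alkyne: present (C≡CH — C≡C triple bond → alkyne).
amine: present (H2NCH2 — –NH2 on an sp³ carbon with no adjacent C=O → amine).
ether: present (CH2OCH2 — C–O–C with sp³ carbons on both sides and no adjacent C=O → ether).
ketone: present (CH(COCH3) — pendant –COCH3: carbonyl C bonded to two carbons → ketone).
acyl halide: no segment matches this pattern.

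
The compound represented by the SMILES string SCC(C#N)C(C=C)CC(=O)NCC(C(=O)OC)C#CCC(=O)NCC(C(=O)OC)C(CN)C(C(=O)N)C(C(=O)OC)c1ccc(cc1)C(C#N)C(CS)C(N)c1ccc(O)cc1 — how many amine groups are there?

–SH on an sp³ carbon → thiol.
pendant –C≡N: nitrile.
pendant –CH=CH2: C=C double bond → alkene.
–C(=O)–N– linkage → amide (the N is not an amine).
pendant –COOCH3: carbonyl C bonded to C and –OCH3 → ester.
C≡C triple bond → alkyne.
–C(=O)–N– linkage → amide (the N is not an amine).
pendant –COOCH3: carbonyl C bonded to C and –OCH3 → ester.
pendant –CH2NH2: N on sp³ C, no adjacent C=O → amine.
pendant –CONH2: carbonyl C bonded to C and N → amide.
pendant –COOCH3: carbonyl C bonded to C and –OCH3 → ester.
para-disubstituted benzene ring → arene.
pendant –C≡N: nitrile.
pendant –CH2SH → thiol.
–NH2 on an sp³ carbon with no adjacent C=O → amine.
–OH attached directly to an aromatic ring → phenol (not alcohol); the ring itself is an arene.
Amine appears at: CH(CH2NH2), CH(NH2) → 2.

2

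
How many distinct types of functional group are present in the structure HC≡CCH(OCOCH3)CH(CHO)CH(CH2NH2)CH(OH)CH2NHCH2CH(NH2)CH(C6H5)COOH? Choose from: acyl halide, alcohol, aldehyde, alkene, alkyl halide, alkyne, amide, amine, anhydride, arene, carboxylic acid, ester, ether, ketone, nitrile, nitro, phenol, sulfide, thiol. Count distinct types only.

7

C≡C triple bond → alkyne.
pendant –OC(=O)CH3: an acyloxy group → ester.
pendant –CHO: carbonyl C bonded to C and H → aldehyde.
pendant –CH2NH2: N on sp³ C, no adjacent C=O → amine.
–OH on an sp³ carbon → alcohol (secondary).
C–N–C with sp³ carbons and no adjacent C=O → amine (secondary).
–NH2 on an sp³ carbon with no adjacent C=O → amine.
pendant –C6H5: benzene ring → arene.
–COOH: carbonyl C bonded to –OH and C → carboxylic acid (the –OH is not a separate alcohol).
Distinct types present: alcohol, aldehyde, alkyne, amine, arene, carboxylic acid, ester.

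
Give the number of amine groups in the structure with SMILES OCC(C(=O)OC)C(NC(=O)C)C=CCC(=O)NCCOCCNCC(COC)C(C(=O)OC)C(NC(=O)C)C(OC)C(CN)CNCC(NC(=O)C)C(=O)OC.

3

HO– on an sp³ carbon → alcohol.
pendant –COOCH3: carbonyl C bonded to C and –OCH3 → ester.
pendant –NHC(=O)CH3: N bonded to a carbonyl → amide (not amine).
C=C double bond → alkene.
–C(=O)–N– linkage → amide (the N is not an amine).
C–O–C with sp³ carbons on both sides and no adjacent C=O → ether.
C–N–C with sp³ carbons and no adjacent C=O → amine (secondary).
pendant –CH2OCH3: C–O–C linkage → ether.
pendant –COOCH3: carbonyl C bonded to C and –OCH3 → ester.
pendant –NHC(=O)CH3: N bonded to a carbonyl → amide (not amine).
pendant –OCH3: C–O–C with sp³ C, no adjacent C=O → ether.
pendant –CH2NH2: N on sp³ C, no adjacent C=O → amine.
C–N–C with sp³ carbons and no adjacent C=O → amine (secondary).
pendant –NHC(=O)CH3: N bonded to a carbonyl → amide (not amine).
–C(=O)OCH3: carbonyl C bonded to C and to –OCH3 → ester (not ketone + ether).
Amine appears at: CH2NHCH2, CH(CH2NH2), CH2NHCH2 → 3.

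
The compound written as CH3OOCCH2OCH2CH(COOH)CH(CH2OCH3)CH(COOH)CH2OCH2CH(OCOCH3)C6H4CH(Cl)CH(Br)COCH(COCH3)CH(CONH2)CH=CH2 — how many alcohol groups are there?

Reading the structure from left to right:
  CH3OOC: CH3O–C(=O)–: carbonyl C bonded to C and to –OCH3 → ester (not ketone + ether).
  CH2OCH2: C–O–C with sp³ carbons on both sides and no adjacent C=O → ether.
  CH(COOH): pendant –COOH: carbonyl C bonded to C and –OH → carboxylic acid.
  CH(CH2OCH3): pendant –CH2OCH3: C–O–C linkage → ether.
  CH(COOH): pendant –COOH: carbonyl C bonded to C and –OH → carboxylic acid.
  CH2OCH2: C–O–C with sp³ carbons on both sides and no adjacent C=O → ether.
  CH(OCOCH3): pendant –OC(=O)CH3: an acyloxy group → ester.
  C6H4: para-disubstituted benzene ring → arene.
  CH(Cl): halogen on an sp³ carbon → alkyl halide.
  CH(Br): halogen on an sp³ carbon → alkyl halide.
  CO: –C(=O)– with carbon on both sides → ketone.
  CH(COCH3): pendant –COCH3: carbonyl C bonded to two carbons → ketone.
  CH(CONH2): pendant –CONH2: carbonyl C bonded to C and N → amide.
  CH=CH2: C=C double bond → alkene.
No segment is a alcohol: CH2OCH2 is ether, not alcohol; CH(COOH) is carboxylic acid, not alcohol; CH(CH2OCH3) is ether, not alcohol. → 0.

0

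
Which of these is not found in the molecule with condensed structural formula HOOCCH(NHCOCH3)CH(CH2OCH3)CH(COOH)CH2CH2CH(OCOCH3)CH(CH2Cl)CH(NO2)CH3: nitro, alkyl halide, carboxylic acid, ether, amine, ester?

ester: present (CH(OCOCH3) — pendant –OC(=O)CH3: an acyloxy group → ester).
nitro: present (CH(NO2) — –NO2 on an sp³ carbon → nitro (the N=O is not a carbonyl)).
ether: present (CH(CH2OCH3) — pendant –CH2OCH3: C–O–C linkage → ether).
carboxylic acid: present (HOOC — –COOH: carbonyl C bonded to –OH and C → carboxylic acid (the –OH is not a separate alcohol)).
alkyl halide: present (CH(CH2Cl) — pendant –CH2X: halogen on sp³ carbon → alkyl halide).
amine: absent. In CH(NHCOCH3), the nitrogen is bonded directly to a carbonyl carbon, making it part of an amide, not a free amine.

amine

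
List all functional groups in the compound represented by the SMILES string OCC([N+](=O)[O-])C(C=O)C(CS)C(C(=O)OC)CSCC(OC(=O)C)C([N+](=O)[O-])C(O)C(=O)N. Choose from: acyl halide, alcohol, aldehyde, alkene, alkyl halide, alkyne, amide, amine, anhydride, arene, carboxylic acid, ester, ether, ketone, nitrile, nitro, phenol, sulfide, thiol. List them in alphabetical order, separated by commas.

alcohol, aldehyde, amide, ester, nitro, sulfide, thiol

Working along the chain:
  HOCH2: HO– on an sp³ carbon → alcohol.
  CH(NO2): –NO2 on an sp³ carbon → nitro (the N=O is not a carbonyl).
  CH(CHO): pendant –CHO: carbonyl C bonded to C and H → aldehyde.
  CH(CH2SH): pendant –CH2SH → thiol.
  CH(COOCH3): pendant –COOCH3: carbonyl C bonded to C and –OCH3 → ester.
  CH2SCH2: C–S–C linkage → sulfide (thioether).
  CH(OCOCH3): pendant –OC(=O)CH3: an acyloxy group → ester.
  CH(NO2): –NO2 on an sp³ carbon → nitro (the N=O is not a carbonyl).
  CH(OH): –OH on an sp³ carbon → alcohol (secondary).
  CONH2: –C(=O)NH2: carbonyl C bonded to C and to N → amide (the N is not a separate amine).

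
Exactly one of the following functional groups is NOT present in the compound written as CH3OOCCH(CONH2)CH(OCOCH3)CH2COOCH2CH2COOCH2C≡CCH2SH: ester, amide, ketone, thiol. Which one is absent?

amide: present (CH(CONH2) — pendant –CONH2: carbonyl C bonded to C and N → amide).
thiol: present (CH2SH — –SH on an sp³ carbon → thiol).
ester: present (CH3OOC — CH3O–C(=O)–: carbonyl C bonded to C and to –OCH3 → ester (not ketone + ether)).
ketone: absent. In each of CH3OOC, CH(OCOCH3) and CH2COOCH2, the C=O is bonded to an –O–C group, which defines an ester, not a ketone. In CH(CONH2), the C=O is bonded to nitrogen, which defines an amide, not a ketone.

ketone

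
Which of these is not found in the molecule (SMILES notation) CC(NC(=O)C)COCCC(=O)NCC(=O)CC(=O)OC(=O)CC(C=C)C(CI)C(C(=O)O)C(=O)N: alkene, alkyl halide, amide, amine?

alkyl halide: present (CH(CH2I) — pendant –CH2X: halogen on sp³ carbon → alkyl halide).
amide: present (CH(NHCOCH3) — pendant –NHC(=O)CH3: N bonded to a carbonyl → amide (not amine)).
alkene: present (CH(CH=CH2) — pendant –CH=CH2: C=C double bond → alkene).
amine: absent. In each of CH(NHCOCH3), CH2CONHCH2 and CONH2, the nitrogen is bonded directly to a carbonyl carbon, making it part of an amide, not a free amine.

amine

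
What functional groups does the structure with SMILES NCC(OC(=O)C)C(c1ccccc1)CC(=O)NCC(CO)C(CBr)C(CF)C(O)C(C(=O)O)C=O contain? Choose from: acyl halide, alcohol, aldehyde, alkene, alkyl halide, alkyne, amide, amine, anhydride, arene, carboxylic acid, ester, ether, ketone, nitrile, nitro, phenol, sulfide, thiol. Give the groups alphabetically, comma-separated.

–NH2 on an sp³ carbon with no adjacent C=O → amine.
pendant –OC(=O)CH3: an acyloxy group → ester.
pendant –C6H5: benzene ring → arene.
–C(=O)–N– linkage → amide (the N is not an amine).
pendant –CH2OH on an sp³ backbone C → alcohol.
pendant –CH2X: halogen on sp³ carbon → alkyl halide.
pendant –CH2X: halogen on sp³ carbon → alkyl halide.
–OH on an sp³ carbon → alcohol (secondary).
pendant –COOH: carbonyl C bonded to C and –OH → carboxylic acid.
terminal –CHO: carbonyl C bonded to H and C → aldehyde.

alcohol, aldehyde, alkyl halide, amide, amine, arene, carboxylic acid, ester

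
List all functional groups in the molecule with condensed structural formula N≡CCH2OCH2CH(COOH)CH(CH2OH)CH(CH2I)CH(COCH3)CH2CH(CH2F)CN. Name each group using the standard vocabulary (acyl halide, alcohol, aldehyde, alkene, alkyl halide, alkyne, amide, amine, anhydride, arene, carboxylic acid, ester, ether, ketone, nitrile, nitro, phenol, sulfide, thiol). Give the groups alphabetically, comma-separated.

alcohol, alkyl halide, carboxylic acid, ether, ketone, nitrile

Taking each segment in turn:
  N≡C: N≡C–: carbon triple-bonded to nitrogen → nitrile.
  CH2OCH2: C–O–C with sp³ carbons on both sides and no adjacent C=O → ether.
  CH(COOH): pendant –COOH: carbonyl C bonded to C and –OH → carboxylic acid.
  CH(CH2OH): pendant –CH2OH on an sp³ backbone C → alcohol.
  CH(CH2I): pendant –CH2X: halogen on sp³ carbon → alkyl halide.
  CH(COCH3): pendant –COCH3: carbonyl C bonded to two carbons → ketone.
  CH(CH2F): pendant –CH2X: halogen on sp³ carbon → alkyl halide.
  CN: –C≡N: carbon triple-bonded to nitrogen → nitrile.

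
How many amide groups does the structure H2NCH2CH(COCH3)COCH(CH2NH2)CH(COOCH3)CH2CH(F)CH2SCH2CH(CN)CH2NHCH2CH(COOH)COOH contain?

0

Taking each segment in turn:
  H2NCH2: –NH2 on an sp³ carbon with no adjacent C=O → amine.
  CH(COCH3): pendant –COCH3: carbonyl C bonded to two carbons → ketone.
  CO: –C(=O)– with carbon on both sides → ketone.
  CH(CH2NH2): pendant –CH2NH2: N on sp³ C, no adjacent C=O → amine.
  CH(COOCH3): pendant –COOCH3: carbonyl C bonded to C and –OCH3 → ester.
  CH(F): halogen on an sp³ carbon → alkyl halide.
  CH2SCH2: C–S–C linkage → sulfide (thioether).
  CH(CN): pendant –C≡N: nitrile.
  CH2NHCH2: C–N–C with sp³ carbons and no adjacent C=O → amine (secondary).
  CH(COOH): pendant –COOH: carbonyl C bonded to C and –OH → carboxylic acid.
  COOH: –COOH: carbonyl C bonded to –OH and C → carboxylic acid (the –OH is not a separate alcohol).
No segment is a amide: H2NCH2 is amine, not amide; CH(CH2NH2) is amine, not amide; CH2NHCH2 is amine, not amide. → 0.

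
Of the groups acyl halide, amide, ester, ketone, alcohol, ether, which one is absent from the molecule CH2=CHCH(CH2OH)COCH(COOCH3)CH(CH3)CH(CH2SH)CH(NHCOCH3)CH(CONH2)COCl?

ether

alcohol: present (CH(CH2OH) — pendant –CH2OH on an sp³ backbone C → alcohol).
acyl halide: present (COCl — –C(=O)Cl: carbonyl C bonded to C and to a halogen → acyl halide (not alkyl halide)).
ketone: present (CO — –C(=O)– with carbon on both sides → ketone).
amide: present (CH(NHCOCH3) — pendant –NHC(=O)CH3: N bonded to a carbonyl → amide (not amine)).
ester: present (CH(COOCH3) — pendant –COOCH3: carbonyl C bonded to C and –OCH3 → ester).
ether: absent. In CH(COOCH3), the C–O–C oxygen is adjacent to a C=O, so it belongs to an ester, not an ether.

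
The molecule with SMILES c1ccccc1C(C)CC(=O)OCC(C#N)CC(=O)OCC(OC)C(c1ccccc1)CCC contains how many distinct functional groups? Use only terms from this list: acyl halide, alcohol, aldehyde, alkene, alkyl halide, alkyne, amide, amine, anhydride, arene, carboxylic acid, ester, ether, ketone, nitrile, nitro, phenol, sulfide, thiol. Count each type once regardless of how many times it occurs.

Taking each segment in turn:
  C6H5: C6H5– phenyl ring → arene.
  CH2COOCH2: –C(=O)–O–C with C on the carbonyl side → ester.
  CH(CN): pendant –C≡N: nitrile.
  CH2COOCH2: –C(=O)–O–C with C on the carbonyl side → ester.
  CH(OCH3): pendant –OCH3: C–O–C with sp³ C, no adjacent C=O → ether.
  CH(C6H5): pendant –C6H5: benzene ring → arene.
Distinct types present: arene, ester, ether, nitrile.

4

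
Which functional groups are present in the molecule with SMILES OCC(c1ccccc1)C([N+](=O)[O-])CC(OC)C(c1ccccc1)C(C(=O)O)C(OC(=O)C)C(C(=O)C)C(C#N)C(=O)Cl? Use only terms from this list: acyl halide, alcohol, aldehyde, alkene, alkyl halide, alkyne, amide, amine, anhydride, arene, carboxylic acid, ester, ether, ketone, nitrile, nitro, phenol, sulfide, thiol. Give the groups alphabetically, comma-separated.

acyl halide, alcohol, arene, carboxylic acid, ester, ether, ketone, nitrile, nitro

HO– on an sp³ carbon → alcohol.
pendant –C6H5: benzene ring → arene.
–NO2 on an sp³ carbon → nitro (the N=O is not a carbonyl).
pendant –OCH3: C–O–C with sp³ C, no adjacent C=O → ether.
pendant –C6H5: benzene ring → arene.
pendant –COOH: carbonyl C bonded to C and –OH → carboxylic acid.
pendant –OC(=O)CH3: an acyloxy group → ester.
pendant –COCH3: carbonyl C bonded to two carbons → ketone.
pendant –C≡N: nitrile.
–C(=O)Cl: carbonyl C bonded to C and to a halogen → acyl halide (not alkyl halide).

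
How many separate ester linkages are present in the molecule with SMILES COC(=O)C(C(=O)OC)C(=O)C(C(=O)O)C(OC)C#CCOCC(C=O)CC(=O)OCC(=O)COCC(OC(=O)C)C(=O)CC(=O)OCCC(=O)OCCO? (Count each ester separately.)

6

Reading the structure from left to right:
  CH3OOC: CH3O–C(=O)–: carbonyl C bonded to C and to –OCH3 → ester (not ketone + ether).
  CH(COOCH3): pendant –COOCH3: carbonyl C bonded to C and –OCH3 → ester.
  CO: –C(=O)– with carbon on both sides → ketone.
  CH(COOH): pendant –COOH: carbonyl C bonded to C and –OH → carboxylic acid.
  CH(OCH3): pendant –OCH3: C–O–C with sp³ C, no adjacent C=O → ether.
  C≡C: C≡C triple bond → alkyne.
  CH2OCH2: C–O–C with sp³ carbons on both sides and no adjacent C=O → ether.
  CH(CHO): pendant –CHO: carbonyl C bonded to C and H → aldehyde.
  CH2COOCH2: –C(=O)–O–C with C on the carbonyl side → ester.
  CO: –C(=O)– with carbon on both sides → ketone.
  CH2OCH2: C–O–C with sp³ carbons on both sides and no adjacent C=O → ether.
  CH(OCOCH3): pendant –OC(=O)CH3: an acyloxy group → ester.
  CO: –C(=O)– with carbon on both sides → ketone.
  CH2COOCH2: –C(=O)–O–C with C on the carbonyl side → ester.
  CH2COOCH2: –C(=O)–O–C with C on the carbonyl side → ester.
  CH2OH: –OH on an sp³ carbon → alcohol.
Ester appears at: CH3OOC, CH(COOCH3), CH2COOCH2, CH(OCOCH3), CH2COOCH2, CH2COOCH2 → 6.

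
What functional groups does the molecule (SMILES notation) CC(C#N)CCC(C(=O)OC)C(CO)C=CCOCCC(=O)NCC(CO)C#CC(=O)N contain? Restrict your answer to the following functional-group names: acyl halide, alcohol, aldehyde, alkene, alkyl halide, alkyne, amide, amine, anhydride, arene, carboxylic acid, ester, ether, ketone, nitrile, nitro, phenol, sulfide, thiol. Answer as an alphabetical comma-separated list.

pendant –C≡N: nitrile.
pendant –COOCH3: carbonyl C bonded to C and –OCH3 → ester.
pendant –CH2OH on an sp³ backbone C → alcohol.
C=C double bond → alkene.
C–O–C with sp³ carbons on both sides and no adjacent C=O → ether.
–C(=O)–N– linkage → amide (the N is not an amine).
pendant –CH2OH on an sp³ backbone C → alcohol.
C≡C triple bond → alkyne.
–C(=O)NH2: carbonyl C bonded to C and to N → amide (the N is not a separate amine).

alcohol, alkene, alkyne, amide, ester, ether, nitrile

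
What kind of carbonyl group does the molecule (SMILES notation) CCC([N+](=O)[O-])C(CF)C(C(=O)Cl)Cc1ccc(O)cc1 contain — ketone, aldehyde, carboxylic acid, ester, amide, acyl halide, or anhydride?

acyl halide

The carbonyl is in the CH(COCl) segment: pendant –C(=O)X: carbonyl C bonded to C and halogen → acyl halide.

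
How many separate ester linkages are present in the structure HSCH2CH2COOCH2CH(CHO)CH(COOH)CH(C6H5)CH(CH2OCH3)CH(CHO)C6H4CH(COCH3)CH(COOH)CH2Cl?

1

Reading the structure from left to right:
  HSCH2: –SH on an sp³ carbon → thiol.
  CH2COOCH2: –C(=O)–O–C with C on the carbonyl side → ester.
  CH(CHO): pendant –CHO: carbonyl C bonded to C and H → aldehyde.
  CH(COOH): pendant –COOH: carbonyl C bonded to C and –OH → carboxylic acid.
  CH(C6H5): pendant –C6H5: benzene ring → arene.
  CH(CH2OCH3): pendant –CH2OCH3: C–O–C linkage → ether.
  CH(CHO): pendant –CHO: carbonyl C bonded to C and H → aldehyde.
  C6H4: para-disubstituted benzene ring → arene.
  CH(COCH3): pendant –COCH3: carbonyl C bonded to two carbons → ketone.
  CH(COOH): pendant –COOH: carbonyl C bonded to C and –OH → carboxylic acid.
  CH2Cl: halogen on an sp³ carbon → alkyl halide.
Ester appears at: CH2COOCH2 → 1.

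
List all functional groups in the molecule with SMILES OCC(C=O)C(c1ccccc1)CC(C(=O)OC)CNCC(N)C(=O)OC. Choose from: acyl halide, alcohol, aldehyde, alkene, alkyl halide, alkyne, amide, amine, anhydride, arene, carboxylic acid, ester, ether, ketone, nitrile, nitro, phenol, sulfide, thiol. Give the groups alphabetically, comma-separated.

alcohol, aldehyde, amine, arene, ester

Working along the chain:
  HOCH2: HO– on an sp³ carbon → alcohol.
  CH(CHO): pendant –CHO: carbonyl C bonded to C and H → aldehyde.
  CH(C6H5): pendant –C6H5: benzene ring → arene.
  CH(COOCH3): pendant –COOCH3: carbonyl C bonded to C and –OCH3 → ester.
  CH2NHCH2: C–N–C with sp³ carbons and no adjacent C=O → amine (secondary).
  CH(NH2): –NH2 on an sp³ carbon with no adjacent C=O → amine.
  COOCH3: –C(=O)OCH3: carbonyl C bonded to C and to –OCH3 → ester (not ketone + ether).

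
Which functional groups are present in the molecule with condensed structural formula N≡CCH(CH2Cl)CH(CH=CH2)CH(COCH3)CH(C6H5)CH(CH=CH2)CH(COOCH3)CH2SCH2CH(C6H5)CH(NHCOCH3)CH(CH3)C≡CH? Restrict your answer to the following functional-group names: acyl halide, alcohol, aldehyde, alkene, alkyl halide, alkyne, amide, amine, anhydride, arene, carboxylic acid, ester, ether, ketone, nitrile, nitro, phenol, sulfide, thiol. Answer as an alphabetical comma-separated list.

alkene, alkyl halide, alkyne, amide, arene, ester, ketone, nitrile, sulfide

N≡C–: carbon triple-bonded to nitrogen → nitrile.
pendant –CH2X: halogen on sp³ carbon → alkyl halide.
pendant –CH=CH2: C=C double bond → alkene.
pendant –COCH3: carbonyl C bonded to two carbons → ketone.
pendant –C6H5: benzene ring → arene.
pendant –CH=CH2: C=C double bond → alkene.
pendant –COOCH3: carbonyl C bonded to C and –OCH3 → ester.
C–S–C linkage → sulfide (thioether).
pendant –C6H5: benzene ring → arene.
pendant –NHC(=O)CH3: N bonded to a carbonyl → amide (not amine).
C≡C triple bond → alkyne.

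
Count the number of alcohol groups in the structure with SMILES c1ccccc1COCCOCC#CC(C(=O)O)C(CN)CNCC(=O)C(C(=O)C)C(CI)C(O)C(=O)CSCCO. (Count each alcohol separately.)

C6H5– phenyl ring → arene.
C–O–C with sp³ carbons on both sides and no adjacent C=O → ether.
C–O–C with sp³ carbons on both sides and no adjacent C=O → ether.
C≡C triple bond → alkyne.
pendant –COOH: carbonyl C bonded to C and –OH → carboxylic acid.
pendant –CH2NH2: N on sp³ C, no adjacent C=O → amine.
C–N–C with sp³ carbons and no adjacent C=O → amine (secondary).
–C(=O)– with carbon on both sides → ketone.
pendant –COCH3: carbonyl C bonded to two carbons → ketone.
pendant –CH2X: halogen on sp³ carbon → alkyl halide.
–OH on an sp³ carbon → alcohol (secondary).
–C(=O)– with carbon on both sides → ketone.
C–S–C linkage → sulfide (thioether).
–OH on an sp³ carbon → alcohol.
Alcohol appears at: CH(OH), CH2OH → 2.

2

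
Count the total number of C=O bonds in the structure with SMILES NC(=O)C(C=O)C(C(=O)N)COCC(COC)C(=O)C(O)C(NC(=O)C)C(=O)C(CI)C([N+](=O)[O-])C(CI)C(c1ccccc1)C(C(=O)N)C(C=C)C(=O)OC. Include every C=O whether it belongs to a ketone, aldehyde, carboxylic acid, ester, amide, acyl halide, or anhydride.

8

H2NCO: amide, 1 C=O (running total 1).
CH(CHO): aldehyde, 1 C=O (running total 2).
CH(CONH2): amide, 1 C=O (running total 3).
CO: ketone, 1 C=O (running total 4).
CH(NHCOCH3): amide, 1 C=O (running total 5).
CO: ketone, 1 C=O (running total 6).
CH(CONH2): amide, 1 C=O (running total 7).
COOCH3: ester, 1 C=O (running total 8).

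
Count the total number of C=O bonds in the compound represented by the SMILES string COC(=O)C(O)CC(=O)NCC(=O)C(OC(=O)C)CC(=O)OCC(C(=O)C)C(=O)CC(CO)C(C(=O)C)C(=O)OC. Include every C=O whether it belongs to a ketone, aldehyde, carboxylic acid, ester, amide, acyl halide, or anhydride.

9

CH3OOC: ester, 1 C=O (running total 1).
CH2CONHCH2: amide, 1 C=O (running total 2).
CO: ketone, 1 C=O (running total 3).
CH(OCOCH3): ester, 1 C=O (running total 4).
CH2COOCH2: ester, 1 C=O (running total 5).
CH(COCH3): ketone, 1 C=O (running total 6).
CO: ketone, 1 C=O (running total 7).
CH(COCH3): ketone, 1 C=O (running total 8).
COOCH3: ester, 1 C=O (running total 9).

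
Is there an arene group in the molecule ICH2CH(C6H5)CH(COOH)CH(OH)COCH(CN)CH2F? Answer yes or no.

yes

halogen on an sp³ carbon → alkyl halide.
pendant –C6H5: benzene ring → arene.
pendant –COOH: carbonyl C bonded to C and –OH → carboxylic acid.
–OH on an sp³ carbon → alcohol (secondary).
–C(=O)– with carbon on both sides → ketone.
pendant –C≡N: nitrile.
halogen on an sp³ carbon → alkyl halide.
The CH(C6H5) segment supplies the arene: pendant –C6H5: benzene ring → arene.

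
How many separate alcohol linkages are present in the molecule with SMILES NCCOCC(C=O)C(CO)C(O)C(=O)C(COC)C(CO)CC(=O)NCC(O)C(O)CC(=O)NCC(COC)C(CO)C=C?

6

Taking each segment in turn:
  H2NCH2: –NH2 on an sp³ carbon with no adjacent C=O → amine.
  CH2OCH2: C–O–C with sp³ carbons on both sides and no adjacent C=O → ether.
  CH(CHO): pendant –CHO: carbonyl C bonded to C and H → aldehyde.
  CH(CH2OH): pendant –CH2OH on an sp³ backbone C → alcohol.
  CH(OH): –OH on an sp³ carbon → alcohol (secondary).
  CO: –C(=O)– with carbon on both sides → ketone.
  CH(CH2OCH3): pendant –CH2OCH3: C–O–C linkage → ether.
  CH(CH2OH): pendant –CH2OH on an sp³ backbone C → alcohol.
  CH2CONHCH2: –C(=O)–N– linkage → amide (the N is not an amine).
  CH(OH): –OH on an sp³ carbon → alcohol (secondary).
  CH(OH): –OH on an sp³ carbon → alcohol (secondary).
  CH2CONHCH2: –C(=O)–N– linkage → amide (the N is not an amine).
  CH(CH2OCH3): pendant –CH2OCH3: C–O–C linkage → ether.
  CH(CH2OH): pendant –CH2OH on an sp³ backbone C → alcohol.
  CH=CH2: C=C double bond → alkene.
Alcohol appears at: CH(CH2OH), CH(OH), CH(CH2OH), CH(OH), CH(OH), CH(CH2OH) → 6.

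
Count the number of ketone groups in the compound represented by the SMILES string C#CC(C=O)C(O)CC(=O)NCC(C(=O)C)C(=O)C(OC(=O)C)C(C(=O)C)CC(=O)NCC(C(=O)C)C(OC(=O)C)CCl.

4

Taking each segment in turn:
  HC≡C: C≡C triple bond → alkyne.
  CH(CHO): pendant –CHO: carbonyl C bonded to C and H → aldehyde.
  CH(OH): –OH on an sp³ carbon → alcohol (secondary).
  CH2CONHCH2: –C(=O)–N– linkage → amide (the N is not an amine).
  CH(COCH3): pendant –COCH3: carbonyl C bonded to two carbons → ketone.
  CO: –C(=O)– with carbon on both sides → ketone.
  CH(OCOCH3): pendant –OC(=O)CH3: an acyloxy group → ester.
  CH(COCH3): pendant –COCH3: carbonyl C bonded to two carbons → ketone.
  CH2CONHCH2: –C(=O)–N– linkage → amide (the N is not an amine).
  CH(COCH3): pendant –COCH3: carbonyl C bonded to two carbons → ketone.
  CH(OCOCH3): pendant –OC(=O)CH3: an acyloxy group → ester.
  CH2Cl: halogen on an sp³ carbon → alkyl halide.
Ketone appears at: CH(COCH3), CO, CH(COCH3), CH(COCH3) → 4.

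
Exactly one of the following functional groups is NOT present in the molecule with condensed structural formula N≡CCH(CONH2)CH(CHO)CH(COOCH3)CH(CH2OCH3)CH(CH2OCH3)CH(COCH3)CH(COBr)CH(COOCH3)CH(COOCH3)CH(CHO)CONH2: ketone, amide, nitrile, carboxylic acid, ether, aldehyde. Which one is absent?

ether: present (CH(CH2OCH3) — pendant –CH2OCH3: C–O–C linkage → ether).
nitrile: present (N≡C — N≡C–: carbon triple-bonded to nitrogen → nitrile).
aldehyde: present (CH(CHO) — pendant –CHO: carbonyl C bonded to C and H → aldehyde).
ketone: present (CH(COCH3) — pendant –COCH3: carbonyl C bonded to two carbons → ketone).
amide: present (CH(CONH2) — pendant –CONH2: carbonyl C bonded to C and N → amide).
carboxylic acid: absent. In CH(COOCH3), the acyl oxygen is bonded to carbon (–O–C), not to H, so this is an ester. In each of CH(CONH2) and CONH2, the carbonyl is bonded to nitrogen, not to –OH; that is an amide.

carboxylic acid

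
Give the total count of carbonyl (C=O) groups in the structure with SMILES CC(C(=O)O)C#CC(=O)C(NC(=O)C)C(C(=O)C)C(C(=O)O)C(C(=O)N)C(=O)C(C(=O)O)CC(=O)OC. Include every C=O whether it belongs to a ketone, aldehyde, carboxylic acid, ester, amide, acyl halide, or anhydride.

9

CH(COOH): carboxylic acid, 1 C=O (running total 1).
CO: ketone, 1 C=O (running total 2).
CH(NHCOCH3): amide, 1 C=O (running total 3).
CH(COCH3): ketone, 1 C=O (running total 4).
CH(COOH): carboxylic acid, 1 C=O (running total 5).
CH(CONH2): amide, 1 C=O (running total 6).
CO: ketone, 1 C=O (running total 7).
CH(COOH): carboxylic acid, 1 C=O (running total 8).
COOCH3: ester, 1 C=O (running total 9).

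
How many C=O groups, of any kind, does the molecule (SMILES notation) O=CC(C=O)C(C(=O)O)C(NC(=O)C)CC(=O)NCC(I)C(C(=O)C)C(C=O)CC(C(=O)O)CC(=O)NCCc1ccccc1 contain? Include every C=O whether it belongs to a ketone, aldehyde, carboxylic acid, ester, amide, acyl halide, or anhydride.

9

OHC: aldehyde, 1 C=O (running total 1).
CH(CHO): aldehyde, 1 C=O (running total 2).
CH(COOH): carboxylic acid, 1 C=O (running total 3).
CH(NHCOCH3): amide, 1 C=O (running total 4).
CH2CONHCH2: amide, 1 C=O (running total 5).
CH(COCH3): ketone, 1 C=O (running total 6).
CH(CHO): aldehyde, 1 C=O (running total 7).
CH(COOH): carboxylic acid, 1 C=O (running total 8).
CH2CONHCH2: amide, 1 C=O (running total 9).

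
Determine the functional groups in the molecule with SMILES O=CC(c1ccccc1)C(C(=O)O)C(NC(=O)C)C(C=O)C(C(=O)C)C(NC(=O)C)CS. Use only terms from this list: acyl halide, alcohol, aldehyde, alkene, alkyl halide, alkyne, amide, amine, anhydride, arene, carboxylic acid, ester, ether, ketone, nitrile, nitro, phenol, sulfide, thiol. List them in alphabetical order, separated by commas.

aldehyde, amide, arene, carboxylic acid, ketone, thiol

terminal –CHO: carbonyl C bonded to H and C → aldehyde.
pendant –C6H5: benzene ring → arene.
pendant –COOH: carbonyl C bonded to C and –OH → carboxylic acid.
pendant –NHC(=O)CH3: N bonded to a carbonyl → amide (not amine).
pendant –CHO: carbonyl C bonded to C and H → aldehyde.
pendant –COCH3: carbonyl C bonded to two carbons → ketone.
pendant –NHC(=O)CH3: N bonded to a carbonyl → amide (not amine).
–SH on an sp³ carbon → thiol.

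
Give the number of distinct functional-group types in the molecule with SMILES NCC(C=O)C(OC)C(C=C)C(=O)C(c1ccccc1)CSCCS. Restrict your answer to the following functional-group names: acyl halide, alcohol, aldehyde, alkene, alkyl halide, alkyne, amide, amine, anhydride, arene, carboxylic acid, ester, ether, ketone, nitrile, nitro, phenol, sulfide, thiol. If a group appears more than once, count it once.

Taking each segment in turn:
  H2NCH2: –NH2 on an sp³ carbon with no adjacent C=O → amine.
  CH(CHO): pendant –CHO: carbonyl C bonded to C and H → aldehyde.
  CH(OCH3): pendant –OCH3: C–O–C with sp³ C, no adjacent C=O → ether.
  CH(CH=CH2): pendant –CH=CH2: C=C double bond → alkene.
  CO: –C(=O)– with carbon on both sides → ketone.
  CH(C6H5): pendant –C6H5: benzene ring → arene.
  CH2SCH2: C–S–C linkage → sulfide (thioether).
  CH2SH: –SH on an sp³ carbon → thiol.
Distinct types present: aldehyde, alkene, amine, arene, ether, ketone, sulfide, thiol.

8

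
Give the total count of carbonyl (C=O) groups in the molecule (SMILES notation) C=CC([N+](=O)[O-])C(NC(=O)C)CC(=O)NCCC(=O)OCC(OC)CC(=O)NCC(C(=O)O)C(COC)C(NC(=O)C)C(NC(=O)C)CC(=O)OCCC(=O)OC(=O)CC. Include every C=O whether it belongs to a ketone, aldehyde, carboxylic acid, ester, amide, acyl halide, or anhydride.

10

CH(NHCOCH3): amide, 1 C=O (running total 1).
CH2CONHCH2: amide, 1 C=O (running total 2).
CH2COOCH2: ester, 1 C=O (running total 3).
CH2CONHCH2: amide, 1 C=O (running total 4).
CH(COOH): carboxylic acid, 1 C=O (running total 5).
CH(NHCOCH3): amide, 1 C=O (running total 6).
CH(NHCOCH3): amide, 1 C=O (running total 7).
CH2COOCH2: ester, 1 C=O (running total 8).
CH2CO-O-COCH2: anhydride, 2 C=O (running total 10).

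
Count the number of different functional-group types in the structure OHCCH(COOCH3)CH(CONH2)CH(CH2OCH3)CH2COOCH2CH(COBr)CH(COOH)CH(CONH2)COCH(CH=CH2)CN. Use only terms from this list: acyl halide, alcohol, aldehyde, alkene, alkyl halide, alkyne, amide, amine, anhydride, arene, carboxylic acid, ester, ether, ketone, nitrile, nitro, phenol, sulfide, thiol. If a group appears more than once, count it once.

9

terminal –CHO: carbonyl C bonded to H and C → aldehyde.
pendant –COOCH3: carbonyl C bonded to C and –OCH3 → ester.
pendant –CONH2: carbonyl C bonded to C and N → amide.
pendant –CH2OCH3: C–O–C linkage → ether.
–C(=O)–O–C with C on the carbonyl side → ester.
pendant –C(=O)X: carbonyl C bonded to C and halogen → acyl halide.
pendant –COOH: carbonyl C bonded to C and –OH → carboxylic acid.
pendant –CONH2: carbonyl C bonded to C and N → amide.
–C(=O)– with carbon on both sides → ketone.
pendant –CH=CH2: C=C double bond → alkene.
–C≡N: carbon triple-bonded to nitrogen → nitrile.
Distinct types present: acyl halide, aldehyde, alkene, amide, carboxylic acid, ester, ether, ketone, nitrile.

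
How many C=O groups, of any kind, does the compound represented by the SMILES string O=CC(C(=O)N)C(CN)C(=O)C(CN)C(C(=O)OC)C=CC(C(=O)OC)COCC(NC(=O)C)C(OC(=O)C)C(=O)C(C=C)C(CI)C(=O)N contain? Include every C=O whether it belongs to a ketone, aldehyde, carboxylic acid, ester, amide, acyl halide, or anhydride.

OHC: aldehyde, 1 C=O (running total 1).
CH(CONH2): amide, 1 C=O (running total 2).
CO: ketone, 1 C=O (running total 3).
CH(COOCH3): ester, 1 C=O (running total 4).
CH(COOCH3): ester, 1 C=O (running total 5).
CH(NHCOCH3): amide, 1 C=O (running total 6).
CH(OCOCH3): ester, 1 C=O (running total 7).
CO: ketone, 1 C=O (running total 8).
CONH2: amide, 1 C=O (running total 9).

9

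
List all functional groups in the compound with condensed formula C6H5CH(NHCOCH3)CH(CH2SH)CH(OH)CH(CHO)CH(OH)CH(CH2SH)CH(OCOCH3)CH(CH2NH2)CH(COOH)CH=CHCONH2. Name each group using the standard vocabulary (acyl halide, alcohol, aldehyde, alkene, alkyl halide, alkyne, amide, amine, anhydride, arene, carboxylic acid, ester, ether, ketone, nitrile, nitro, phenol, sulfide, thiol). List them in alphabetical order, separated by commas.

C6H5– phenyl ring → arene.
pendant –NHC(=O)CH3: N bonded to a carbonyl → amide (not amine).
pendant –CH2SH → thiol.
–OH on an sp³ carbon → alcohol (secondary).
pendant –CHO: carbonyl C bonded to C and H → aldehyde.
–OH on an sp³ carbon → alcohol (secondary).
pendant –CH2SH → thiol.
pendant –OC(=O)CH3: an acyloxy group → ester.
pendant –CH2NH2: N on sp³ C, no adjacent C=O → amine.
pendant –COOH: carbonyl C bonded to C and –OH → carboxylic acid.
C=C double bond → alkene.
–C(=O)NH2: carbonyl C bonded to C and to N → amide (the N is not a separate amine).

alcohol, aldehyde, alkene, amide, amine, arene, carboxylic acid, ester, thiol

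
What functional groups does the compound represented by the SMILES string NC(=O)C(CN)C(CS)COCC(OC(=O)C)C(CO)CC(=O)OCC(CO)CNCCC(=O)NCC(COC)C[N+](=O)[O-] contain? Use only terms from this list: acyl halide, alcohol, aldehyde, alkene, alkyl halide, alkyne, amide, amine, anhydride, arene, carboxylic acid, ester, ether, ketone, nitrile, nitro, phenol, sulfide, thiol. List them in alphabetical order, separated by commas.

Taking each segment in turn:
  H2NCO: –C(=O)NH2: carbonyl C bonded to C and to N → amide (the N is not a separate amine).
  CH(CH2NH2): pendant –CH2NH2: N on sp³ C, no adjacent C=O → amine.
  CH(CH2SH): pendant –CH2SH → thiol.
  CH2OCH2: C–O–C with sp³ carbons on both sides and no adjacent C=O → ether.
  CH(OCOCH3): pendant –OC(=O)CH3: an acyloxy group → ester.
  CH(CH2OH): pendant –CH2OH on an sp³ backbone C → alcohol.
  CH2COOCH2: –C(=O)–O–C with C on the carbonyl side → ester.
  CH(CH2OH): pendant –CH2OH on an sp³ backbone C → alcohol.
  CH2NHCH2: C–N–C with sp³ carbons and no adjacent C=O → amine (secondary).
  CH2CONHCH2: –C(=O)–N– linkage → amide (the N is not an amine).
  CH(CH2OCH3): pendant –CH2OCH3: C–O–C linkage → ether.
  CH2NO2: –NO2 on carbon → nitro group.

alcohol, amide, amine, ester, ether, nitro, thiol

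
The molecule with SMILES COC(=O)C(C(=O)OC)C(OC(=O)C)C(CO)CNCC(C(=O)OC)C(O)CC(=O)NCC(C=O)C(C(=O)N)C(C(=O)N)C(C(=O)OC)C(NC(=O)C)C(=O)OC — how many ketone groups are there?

Taking each segment in turn:
  CH3OOC: CH3O–C(=O)–: carbonyl C bonded to C and to –OCH3 → ester (not ketone + ether).
  CH(COOCH3): pendant –COOCH3: carbonyl C bonded to C and –OCH3 → ester.
  CH(OCOCH3): pendant –OC(=O)CH3: an acyloxy group → ester.
  CH(CH2OH): pendant –CH2OH on an sp³ backbone C → alcohol.
  CH2NHCH2: C–N–C with sp³ carbons and no adjacent C=O → amine (secondary).
  CH(COOCH3): pendant –COOCH3: carbonyl C bonded to C and –OCH3 → ester.
  CH(OH): –OH on an sp³ carbon → alcohol (secondary).
  CH2CONHCH2: –C(=O)–N– linkage → amide (the N is not an amine).
  CH(CHO): pendant –CHO: carbonyl C bonded to C and H → aldehyde.
  CH(CONH2): pendant –CONH2: carbonyl C bonded to C and N → amide.
  CH(CONH2): pendant –CONH2: carbonyl C bonded to C and N → amide.
  CH(COOCH3): pendant –COOCH3: carbonyl C bonded to C and –OCH3 → ester.
  CH(NHCOCH3): pendant –NHC(=O)CH3: N bonded to a carbonyl → amide (not amine).
  COOCH3: –C(=O)OCH3: carbonyl C bonded to C and to –OCH3 → ester (not ketone + ether).
No segment is a ketone: CH3OOC is ester, not ketone; CH(COOCH3) is ester, not ketone; CH(OCOCH3) is ester, not ketone. → 0.

0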